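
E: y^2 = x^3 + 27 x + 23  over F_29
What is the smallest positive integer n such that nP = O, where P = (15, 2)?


Compute successive multiples of P until we hit O:
  1P = (15, 2)
  2P = (23, 15)
  3P = (24, 16)
  4P = (25, 5)
  5P = (12, 25)
  6P = (6, 16)
  7P = (14, 19)
  8P = (28, 16)
  ... (continuing to 17P)
  17P = O

ord(P) = 17


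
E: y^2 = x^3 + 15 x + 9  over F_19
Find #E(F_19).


For each x in F_19, count y with y^2 = x^3 + 15 x + 9 mod 19:
  x = 0: RHS = 9, y in [3, 16]  -> 2 point(s)
  x = 1: RHS = 6, y in [5, 14]  -> 2 point(s)
  x = 2: RHS = 9, y in [3, 16]  -> 2 point(s)
  x = 3: RHS = 5, y in [9, 10]  -> 2 point(s)
  x = 4: RHS = 0, y in [0]  -> 1 point(s)
  x = 5: RHS = 0, y in [0]  -> 1 point(s)
  x = 6: RHS = 11, y in [7, 12]  -> 2 point(s)
  x = 7: RHS = 1, y in [1, 18]  -> 2 point(s)
  x = 10: RHS = 0, y in [0]  -> 1 point(s)
  x = 11: RHS = 4, y in [2, 17]  -> 2 point(s)
  x = 12: RHS = 17, y in [6, 13]  -> 2 point(s)
  x = 13: RHS = 7, y in [8, 11]  -> 2 point(s)
  x = 17: RHS = 9, y in [3, 16]  -> 2 point(s)
Affine points: 23. Add the point at infinity: total = 24.

#E(F_19) = 24


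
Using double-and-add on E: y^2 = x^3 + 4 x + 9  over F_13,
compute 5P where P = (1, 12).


k = 5 = 101_2 (binary, LSB first: 101)
Double-and-add from P = (1, 12):
  bit 0 = 1: acc = O + (1, 12) = (1, 12)
  bit 1 = 0: acc unchanged = (1, 12)
  bit 2 = 1: acc = (1, 12) + (0, 10) = (3, 10)

5P = (3, 10)


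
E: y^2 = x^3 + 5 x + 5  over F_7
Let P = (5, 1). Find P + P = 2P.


Doubling: s = (3 x1^2 + a) / (2 y1)
s = (3*5^2 + 5) / (2*1) mod 7 = 5
x3 = s^2 - 2 x1 mod 7 = 5^2 - 2*5 = 1
y3 = s (x1 - x3) - y1 mod 7 = 5 * (5 - 1) - 1 = 5

2P = (1, 5)


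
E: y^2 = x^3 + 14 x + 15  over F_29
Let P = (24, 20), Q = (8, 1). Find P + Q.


P != Q, so use the chord formula.
s = (y2 - y1) / (x2 - x1) = (10) / (13) mod 29 = 3
x3 = s^2 - x1 - x2 mod 29 = 3^2 - 24 - 8 = 6
y3 = s (x1 - x3) - y1 mod 29 = 3 * (24 - 6) - 20 = 5

P + Q = (6, 5)


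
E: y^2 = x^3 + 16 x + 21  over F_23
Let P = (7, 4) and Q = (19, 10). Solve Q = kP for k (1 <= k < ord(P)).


Enumerate multiples of P until we hit Q = (19, 10):
  1P = (7, 4)
  2P = (22, 21)
  3P = (19, 10)
Match found at i = 3.

k = 3


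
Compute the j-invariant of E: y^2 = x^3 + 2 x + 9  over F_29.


Delta = -16(4 a^3 + 27 b^2) mod 29 = 21
-1728 * (4 a)^3 = -1728 * (4*2)^3 mod 29 = 25
j = 25 * 21^(-1) mod 29 = 15

j = 15 (mod 29)


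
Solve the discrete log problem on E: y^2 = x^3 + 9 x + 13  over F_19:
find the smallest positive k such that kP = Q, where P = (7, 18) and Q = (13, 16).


Enumerate multiples of P until we hit Q = (13, 16):
  1P = (7, 18)
  2P = (9, 5)
  3P = (12, 5)
  4P = (6, 6)
  5P = (17, 14)
  6P = (2, 18)
  7P = (10, 1)
  8P = (13, 16)
Match found at i = 8.

k = 8


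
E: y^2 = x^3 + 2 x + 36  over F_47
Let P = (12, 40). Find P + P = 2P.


Doubling: s = (3 x1^2 + a) / (2 y1)
s = (3*12^2 + 2) / (2*40) mod 47 = 16
x3 = s^2 - 2 x1 mod 47 = 16^2 - 2*12 = 44
y3 = s (x1 - x3) - y1 mod 47 = 16 * (12 - 44) - 40 = 12

2P = (44, 12)


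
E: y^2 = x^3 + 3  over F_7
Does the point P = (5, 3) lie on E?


Check whether y^2 = x^3 + 0 x + 3 (mod 7) for (x, y) = (5, 3).
LHS: y^2 = 3^2 mod 7 = 2
RHS: x^3 + 0 x + 3 = 5^3 + 0*5 + 3 mod 7 = 2
LHS = RHS

Yes, on the curve


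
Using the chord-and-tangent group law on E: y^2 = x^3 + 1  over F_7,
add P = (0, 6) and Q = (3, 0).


P != Q, so use the chord formula.
s = (y2 - y1) / (x2 - x1) = (1) / (3) mod 7 = 5
x3 = s^2 - x1 - x2 mod 7 = 5^2 - 0 - 3 = 1
y3 = s (x1 - x3) - y1 mod 7 = 5 * (0 - 1) - 6 = 3

P + Q = (1, 3)


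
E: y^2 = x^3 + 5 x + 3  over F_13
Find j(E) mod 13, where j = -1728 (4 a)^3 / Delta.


Delta = -16(4 a^3 + 27 b^2) mod 13 = 7
-1728 * (4 a)^3 = -1728 * (4*5)^3 mod 13 = 5
j = 5 * 7^(-1) mod 13 = 10

j = 10 (mod 13)


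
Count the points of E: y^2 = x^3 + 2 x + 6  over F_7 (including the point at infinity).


For each x in F_7, count y with y^2 = x^3 + 2 x + 6 mod 7:
  x = 1: RHS = 2, y in [3, 4]  -> 2 point(s)
  x = 2: RHS = 4, y in [2, 5]  -> 2 point(s)
  x = 3: RHS = 4, y in [2, 5]  -> 2 point(s)
  x = 4: RHS = 1, y in [1, 6]  -> 2 point(s)
  x = 5: RHS = 1, y in [1, 6]  -> 2 point(s)
Affine points: 10. Add the point at infinity: total = 11.

#E(F_7) = 11


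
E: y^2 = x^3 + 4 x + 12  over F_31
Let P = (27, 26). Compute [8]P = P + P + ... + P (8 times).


k = 8 = 1000_2 (binary, LSB first: 0001)
Double-and-add from P = (27, 26):
  bit 0 = 0: acc unchanged = O
  bit 1 = 0: acc unchanged = O
  bit 2 = 0: acc unchanged = O
  bit 3 = 1: acc = O + (2, 11) = (2, 11)

8P = (2, 11)


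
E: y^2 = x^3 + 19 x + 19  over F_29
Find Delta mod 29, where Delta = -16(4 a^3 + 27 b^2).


4 a^3 + 27 b^2 = 4*19^3 + 27*19^2 = 27436 + 9747 = 37183
Delta = -16 * (37183) = -594928
Delta mod 29 = 7

Delta = 7 (mod 29)


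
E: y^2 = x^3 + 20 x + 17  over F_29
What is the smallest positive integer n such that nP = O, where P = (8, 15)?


Compute successive multiples of P until we hit O:
  1P = (8, 15)
  2P = (7, 23)
  3P = (20, 23)
  4P = (24, 13)
  5P = (2, 6)
  6P = (14, 5)
  7P = (13, 3)
  8P = (1, 3)
  ... (continuing to 34P)
  34P = O

ord(P) = 34


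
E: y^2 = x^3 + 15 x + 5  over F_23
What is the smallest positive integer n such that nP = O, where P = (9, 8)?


Compute successive multiples of P until we hit O:
  1P = (9, 8)
  2P = (21, 17)
  3P = (18, 14)
  4P = (22, 14)
  5P = (8, 19)
  6P = (12, 2)
  7P = (6, 9)
  8P = (3, 13)
  ... (continuing to 23P)
  23P = O

ord(P) = 23


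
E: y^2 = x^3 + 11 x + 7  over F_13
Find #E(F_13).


For each x in F_13, count y with y^2 = x^3 + 11 x + 7 mod 13:
  x = 6: RHS = 3, y in [4, 9]  -> 2 point(s)
  x = 8: RHS = 9, y in [3, 10]  -> 2 point(s)
  x = 9: RHS = 3, y in [4, 9]  -> 2 point(s)
  x = 10: RHS = 12, y in [5, 8]  -> 2 point(s)
  x = 11: RHS = 3, y in [4, 9]  -> 2 point(s)
Affine points: 10. Add the point at infinity: total = 11.

#E(F_13) = 11


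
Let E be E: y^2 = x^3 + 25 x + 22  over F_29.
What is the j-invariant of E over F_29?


Delta = -16(4 a^3 + 27 b^2) mod 29 = 9
-1728 * (4 a)^3 = -1728 * (4*25)^3 mod 29 = 3
j = 3 * 9^(-1) mod 29 = 10

j = 10 (mod 29)


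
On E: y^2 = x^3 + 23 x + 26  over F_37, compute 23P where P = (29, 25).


k = 23 = 10111_2 (binary, LSB first: 11101)
Double-and-add from P = (29, 25):
  bit 0 = 1: acc = O + (29, 25) = (29, 25)
  bit 1 = 1: acc = (29, 25) + (6, 11) = (3, 23)
  bit 2 = 1: acc = (3, 23) + (35, 3) = (15, 3)
  bit 3 = 0: acc unchanged = (15, 3)
  bit 4 = 1: acc = (15, 3) + (9, 0) = (4, 21)

23P = (4, 21)


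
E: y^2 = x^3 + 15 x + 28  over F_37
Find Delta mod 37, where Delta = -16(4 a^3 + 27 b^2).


4 a^3 + 27 b^2 = 4*15^3 + 27*28^2 = 13500 + 21168 = 34668
Delta = -16 * (34668) = -554688
Delta mod 37 = 16

Delta = 16 (mod 37)


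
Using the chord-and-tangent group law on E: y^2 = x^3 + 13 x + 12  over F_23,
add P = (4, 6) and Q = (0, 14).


P != Q, so use the chord formula.
s = (y2 - y1) / (x2 - x1) = (8) / (19) mod 23 = 21
x3 = s^2 - x1 - x2 mod 23 = 21^2 - 4 - 0 = 0
y3 = s (x1 - x3) - y1 mod 23 = 21 * (4 - 0) - 6 = 9

P + Q = (0, 9)


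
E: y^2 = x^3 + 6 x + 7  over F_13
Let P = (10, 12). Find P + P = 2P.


Doubling: s = (3 x1^2 + a) / (2 y1)
s = (3*10^2 + 6) / (2*12) mod 13 = 3
x3 = s^2 - 2 x1 mod 13 = 3^2 - 2*10 = 2
y3 = s (x1 - x3) - y1 mod 13 = 3 * (10 - 2) - 12 = 12

2P = (2, 12)


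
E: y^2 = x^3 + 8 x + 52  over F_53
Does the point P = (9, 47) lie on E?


Check whether y^2 = x^3 + 8 x + 52 (mod 53) for (x, y) = (9, 47).
LHS: y^2 = 47^2 mod 53 = 36
RHS: x^3 + 8 x + 52 = 9^3 + 8*9 + 52 mod 53 = 5
LHS != RHS

No, not on the curve


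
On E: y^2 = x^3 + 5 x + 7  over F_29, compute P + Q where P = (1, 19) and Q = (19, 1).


P != Q, so use the chord formula.
s = (y2 - y1) / (x2 - x1) = (11) / (18) mod 29 = 28
x3 = s^2 - x1 - x2 mod 29 = 28^2 - 1 - 19 = 10
y3 = s (x1 - x3) - y1 mod 29 = 28 * (1 - 10) - 19 = 19

P + Q = (10, 19)


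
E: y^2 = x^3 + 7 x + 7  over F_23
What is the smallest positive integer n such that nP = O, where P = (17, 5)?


Compute successive multiples of P until we hit O:
  1P = (17, 5)
  2P = (12, 18)
  3P = (21, 10)
  4P = (11, 14)
  5P = (3, 20)
  6P = (16, 12)
  7P = (16, 11)
  8P = (3, 3)
  ... (continuing to 13P)
  13P = O

ord(P) = 13


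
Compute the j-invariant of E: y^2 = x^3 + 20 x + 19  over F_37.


Delta = -16(4 a^3 + 27 b^2) mod 37 = 9
-1728 * (4 a)^3 = -1728 * (4*20)^3 mod 37 = 8
j = 8 * 9^(-1) mod 37 = 5

j = 5 (mod 37)


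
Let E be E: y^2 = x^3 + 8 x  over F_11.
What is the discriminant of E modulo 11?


4 a^3 + 27 b^2 = 4*8^3 + 27*0^2 = 2048 + 0 = 2048
Delta = -16 * (2048) = -32768
Delta mod 11 = 1

Delta = 1 (mod 11)


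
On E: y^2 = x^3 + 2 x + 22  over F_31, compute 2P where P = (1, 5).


Doubling: s = (3 x1^2 + a) / (2 y1)
s = (3*1^2 + 2) / (2*5) mod 31 = 16
x3 = s^2 - 2 x1 mod 31 = 16^2 - 2*1 = 6
y3 = s (x1 - x3) - y1 mod 31 = 16 * (1 - 6) - 5 = 8

2P = (6, 8)


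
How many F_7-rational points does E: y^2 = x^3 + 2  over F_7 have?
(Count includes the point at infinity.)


For each x in F_7, count y with y^2 = x^3 + 0 x + 2 mod 7:
  x = 0: RHS = 2, y in [3, 4]  -> 2 point(s)
  x = 3: RHS = 1, y in [1, 6]  -> 2 point(s)
  x = 5: RHS = 1, y in [1, 6]  -> 2 point(s)
  x = 6: RHS = 1, y in [1, 6]  -> 2 point(s)
Affine points: 8. Add the point at infinity: total = 9.

#E(F_7) = 9


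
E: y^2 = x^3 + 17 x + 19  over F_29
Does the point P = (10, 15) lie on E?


Check whether y^2 = x^3 + 17 x + 19 (mod 29) for (x, y) = (10, 15).
LHS: y^2 = 15^2 mod 29 = 22
RHS: x^3 + 17 x + 19 = 10^3 + 17*10 + 19 mod 29 = 0
LHS != RHS

No, not on the curve


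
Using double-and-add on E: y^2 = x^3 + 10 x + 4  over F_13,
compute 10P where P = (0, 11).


k = 10 = 1010_2 (binary, LSB first: 0101)
Double-and-add from P = (0, 11):
  bit 0 = 0: acc unchanged = O
  bit 1 = 1: acc = O + (3, 3) = (3, 3)
  bit 2 = 0: acc unchanged = (3, 3)
  bit 3 = 1: acc = (3, 3) + (5, 6) = (4, 2)

10P = (4, 2)


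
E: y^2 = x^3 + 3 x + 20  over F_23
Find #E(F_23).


For each x in F_23, count y with y^2 = x^3 + 3 x + 20 mod 23:
  x = 1: RHS = 1, y in [1, 22]  -> 2 point(s)
  x = 4: RHS = 4, y in [2, 21]  -> 2 point(s)
  x = 6: RHS = 1, y in [1, 22]  -> 2 point(s)
  x = 7: RHS = 16, y in [4, 19]  -> 2 point(s)
  x = 8: RHS = 4, y in [2, 21]  -> 2 point(s)
  x = 11: RHS = 4, y in [2, 21]  -> 2 point(s)
  x = 12: RHS = 13, y in [6, 17]  -> 2 point(s)
  x = 13: RHS = 2, y in [5, 18]  -> 2 point(s)
  x = 14: RHS = 0, y in [0]  -> 1 point(s)
  x = 15: RHS = 13, y in [6, 17]  -> 2 point(s)
  x = 16: RHS = 1, y in [1, 22]  -> 2 point(s)
  x = 17: RHS = 16, y in [4, 19]  -> 2 point(s)
  x = 18: RHS = 18, y in [8, 15]  -> 2 point(s)
  x = 19: RHS = 13, y in [6, 17]  -> 2 point(s)
  x = 21: RHS = 6, y in [11, 12]  -> 2 point(s)
  x = 22: RHS = 16, y in [4, 19]  -> 2 point(s)
Affine points: 31. Add the point at infinity: total = 32.

#E(F_23) = 32


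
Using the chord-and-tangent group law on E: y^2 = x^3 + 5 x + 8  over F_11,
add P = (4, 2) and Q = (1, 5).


P != Q, so use the chord formula.
s = (y2 - y1) / (x2 - x1) = (3) / (8) mod 11 = 10
x3 = s^2 - x1 - x2 mod 11 = 10^2 - 4 - 1 = 7
y3 = s (x1 - x3) - y1 mod 11 = 10 * (4 - 7) - 2 = 1

P + Q = (7, 1)


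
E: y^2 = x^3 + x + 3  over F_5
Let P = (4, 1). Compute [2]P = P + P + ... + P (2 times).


k = 2 = 10_2 (binary, LSB first: 01)
Double-and-add from P = (4, 1):
  bit 0 = 0: acc unchanged = O
  bit 1 = 1: acc = O + (1, 0) = (1, 0)

2P = (1, 0)


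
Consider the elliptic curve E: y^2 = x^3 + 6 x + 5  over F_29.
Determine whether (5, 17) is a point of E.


Check whether y^2 = x^3 + 6 x + 5 (mod 29) for (x, y) = (5, 17).
LHS: y^2 = 17^2 mod 29 = 28
RHS: x^3 + 6 x + 5 = 5^3 + 6*5 + 5 mod 29 = 15
LHS != RHS

No, not on the curve


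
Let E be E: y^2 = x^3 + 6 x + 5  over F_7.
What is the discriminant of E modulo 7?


4 a^3 + 27 b^2 = 4*6^3 + 27*5^2 = 864 + 675 = 1539
Delta = -16 * (1539) = -24624
Delta mod 7 = 2

Delta = 2 (mod 7)


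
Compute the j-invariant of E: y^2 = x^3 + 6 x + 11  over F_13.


Delta = -16(4 a^3 + 27 b^2) mod 13 = 9
-1728 * (4 a)^3 = -1728 * (4*6)^3 mod 13 = 5
j = 5 * 9^(-1) mod 13 = 2

j = 2 (mod 13)


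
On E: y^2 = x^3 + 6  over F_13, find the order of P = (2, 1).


Compute successive multiples of P until we hit O:
  1P = (2, 1)
  2P = (6, 1)
  3P = (5, 12)
  4P = (5, 1)
  5P = (6, 12)
  6P = (2, 12)
  7P = O

ord(P) = 7


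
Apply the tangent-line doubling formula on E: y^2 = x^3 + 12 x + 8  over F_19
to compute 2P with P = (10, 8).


Doubling: s = (3 x1^2 + a) / (2 y1)
s = (3*10^2 + 12) / (2*8) mod 19 = 10
x3 = s^2 - 2 x1 mod 19 = 10^2 - 2*10 = 4
y3 = s (x1 - x3) - y1 mod 19 = 10 * (10 - 4) - 8 = 14

2P = (4, 14)


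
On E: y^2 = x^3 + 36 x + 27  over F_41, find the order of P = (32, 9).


Compute successive multiples of P until we hit O:
  1P = (32, 9)
  2P = (2, 5)
  3P = (40, 20)
  4P = (1, 8)
  5P = (24, 23)
  6P = (6, 7)
  7P = (36, 38)
  8P = (23, 5)
  ... (continuing to 37P)
  37P = O

ord(P) = 37


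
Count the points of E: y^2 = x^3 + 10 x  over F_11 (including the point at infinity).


For each x in F_11, count y with y^2 = x^3 + 10 x + 0 mod 11:
  x = 0: RHS = 0, y in [0]  -> 1 point(s)
  x = 1: RHS = 0, y in [0]  -> 1 point(s)
  x = 4: RHS = 5, y in [4, 7]  -> 2 point(s)
  x = 6: RHS = 1, y in [1, 10]  -> 2 point(s)
  x = 8: RHS = 9, y in [3, 8]  -> 2 point(s)
  x = 9: RHS = 5, y in [4, 7]  -> 2 point(s)
  x = 10: RHS = 0, y in [0]  -> 1 point(s)
Affine points: 11. Add the point at infinity: total = 12.

#E(F_11) = 12


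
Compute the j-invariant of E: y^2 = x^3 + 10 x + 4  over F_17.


Delta = -16(4 a^3 + 27 b^2) mod 17 = 12
-1728 * (4 a)^3 = -1728 * (4*10)^3 mod 17 = 4
j = 4 * 12^(-1) mod 17 = 6

j = 6 (mod 17)


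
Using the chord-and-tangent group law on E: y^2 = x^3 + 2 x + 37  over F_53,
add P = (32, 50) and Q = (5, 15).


P != Q, so use the chord formula.
s = (y2 - y1) / (x2 - x1) = (18) / (26) mod 53 = 17
x3 = s^2 - x1 - x2 mod 53 = 17^2 - 32 - 5 = 40
y3 = s (x1 - x3) - y1 mod 53 = 17 * (32 - 40) - 50 = 26

P + Q = (40, 26)


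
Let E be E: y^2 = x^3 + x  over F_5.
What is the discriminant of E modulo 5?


4 a^3 + 27 b^2 = 4*1^3 + 27*0^2 = 4 + 0 = 4
Delta = -16 * (4) = -64
Delta mod 5 = 1

Delta = 1 (mod 5)


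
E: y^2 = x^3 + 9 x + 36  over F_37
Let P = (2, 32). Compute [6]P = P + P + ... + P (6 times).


k = 6 = 110_2 (binary, LSB first: 011)
Double-and-add from P = (2, 32):
  bit 0 = 0: acc unchanged = O
  bit 1 = 1: acc = O + (3, 33) = (3, 33)
  bit 2 = 1: acc = (3, 33) + (5, 13) = (18, 6)

6P = (18, 6)


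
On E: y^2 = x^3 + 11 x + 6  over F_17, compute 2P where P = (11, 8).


Doubling: s = (3 x1^2 + a) / (2 y1)
s = (3*11^2 + 11) / (2*8) mod 17 = 0
x3 = s^2 - 2 x1 mod 17 = 0^2 - 2*11 = 12
y3 = s (x1 - x3) - y1 mod 17 = 0 * (11 - 12) - 8 = 9

2P = (12, 9)


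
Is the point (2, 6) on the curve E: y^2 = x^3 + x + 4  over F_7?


Check whether y^2 = x^3 + 1 x + 4 (mod 7) for (x, y) = (2, 6).
LHS: y^2 = 6^2 mod 7 = 1
RHS: x^3 + 1 x + 4 = 2^3 + 1*2 + 4 mod 7 = 0
LHS != RHS

No, not on the curve


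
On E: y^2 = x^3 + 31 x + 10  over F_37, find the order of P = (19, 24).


Compute successive multiples of P until we hit O:
  1P = (19, 24)
  2P = (8, 17)
  3P = (26, 22)
  4P = (17, 23)
  5P = (29, 8)
  6P = (33, 28)
  7P = (10, 5)
  8P = (12, 36)
  ... (continuing to 30P)
  30P = O

ord(P) = 30


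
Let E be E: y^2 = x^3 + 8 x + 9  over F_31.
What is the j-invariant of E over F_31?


Delta = -16(4 a^3 + 27 b^2) mod 31 = 6
-1728 * (4 a)^3 = -1728 * (4*8)^3 mod 31 = 8
j = 8 * 6^(-1) mod 31 = 22

j = 22 (mod 31)


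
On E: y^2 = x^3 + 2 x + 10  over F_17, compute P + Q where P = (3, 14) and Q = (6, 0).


P != Q, so use the chord formula.
s = (y2 - y1) / (x2 - x1) = (3) / (3) mod 17 = 1
x3 = s^2 - x1 - x2 mod 17 = 1^2 - 3 - 6 = 9
y3 = s (x1 - x3) - y1 mod 17 = 1 * (3 - 9) - 14 = 14

P + Q = (9, 14)


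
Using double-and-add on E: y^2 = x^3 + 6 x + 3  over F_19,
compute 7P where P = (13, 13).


k = 7 = 111_2 (binary, LSB first: 111)
Double-and-add from P = (13, 13):
  bit 0 = 1: acc = O + (13, 13) = (13, 13)
  bit 1 = 1: acc = (13, 13) + (12, 6) = (5, 5)
  bit 2 = 1: acc = (5, 5) + (2, 17) = (9, 11)

7P = (9, 11)


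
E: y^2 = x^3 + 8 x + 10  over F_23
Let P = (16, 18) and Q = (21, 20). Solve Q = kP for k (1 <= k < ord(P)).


Enumerate multiples of P until we hit Q = (21, 20):
  1P = (16, 18)
  2P = (7, 15)
  3P = (18, 12)
  4P = (21, 20)
Match found at i = 4.

k = 4


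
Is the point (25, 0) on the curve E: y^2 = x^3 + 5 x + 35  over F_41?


Check whether y^2 = x^3 + 5 x + 35 (mod 41) for (x, y) = (25, 0).
LHS: y^2 = 0^2 mod 41 = 0
RHS: x^3 + 5 x + 35 = 25^3 + 5*25 + 35 mod 41 = 0
LHS = RHS

Yes, on the curve


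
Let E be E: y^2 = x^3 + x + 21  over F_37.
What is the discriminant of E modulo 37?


4 a^3 + 27 b^2 = 4*1^3 + 27*21^2 = 4 + 11907 = 11911
Delta = -16 * (11911) = -190576
Delta mod 37 = 11

Delta = 11 (mod 37)


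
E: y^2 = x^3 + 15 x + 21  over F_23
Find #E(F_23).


For each x in F_23, count y with y^2 = x^3 + 15 x + 21 mod 23:
  x = 2: RHS = 13, y in [6, 17]  -> 2 point(s)
  x = 3: RHS = 1, y in [1, 22]  -> 2 point(s)
  x = 7: RHS = 9, y in [3, 20]  -> 2 point(s)
  x = 8: RHS = 9, y in [3, 20]  -> 2 point(s)
  x = 14: RHS = 8, y in [10, 13]  -> 2 point(s)
  x = 19: RHS = 12, y in [9, 14]  -> 2 point(s)
  x = 20: RHS = 18, y in [8, 15]  -> 2 point(s)
  x = 21: RHS = 6, y in [11, 12]  -> 2 point(s)
Affine points: 16. Add the point at infinity: total = 17.

#E(F_23) = 17


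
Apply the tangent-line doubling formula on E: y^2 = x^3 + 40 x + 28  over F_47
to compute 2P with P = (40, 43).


Doubling: s = (3 x1^2 + a) / (2 y1)
s = (3*40^2 + 40) / (2*43) mod 47 = 6
x3 = s^2 - 2 x1 mod 47 = 6^2 - 2*40 = 3
y3 = s (x1 - x3) - y1 mod 47 = 6 * (40 - 3) - 43 = 38

2P = (3, 38)


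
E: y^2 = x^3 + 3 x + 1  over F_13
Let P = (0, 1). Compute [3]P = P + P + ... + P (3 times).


k = 3 = 11_2 (binary, LSB first: 11)
Double-and-add from P = (0, 1):
  bit 0 = 1: acc = O + (0, 1) = (0, 1)
  bit 1 = 1: acc = (0, 1) + (12, 7) = (11, 0)

3P = (11, 0)


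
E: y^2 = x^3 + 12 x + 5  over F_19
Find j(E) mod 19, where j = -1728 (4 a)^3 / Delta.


Delta = -16(4 a^3 + 27 b^2) mod 19 = 18
-1728 * (4 a)^3 = -1728 * (4*12)^3 mod 19 = 12
j = 12 * 18^(-1) mod 19 = 7

j = 7 (mod 19)


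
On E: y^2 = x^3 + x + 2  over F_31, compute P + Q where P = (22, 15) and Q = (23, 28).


P != Q, so use the chord formula.
s = (y2 - y1) / (x2 - x1) = (13) / (1) mod 31 = 13
x3 = s^2 - x1 - x2 mod 31 = 13^2 - 22 - 23 = 0
y3 = s (x1 - x3) - y1 mod 31 = 13 * (22 - 0) - 15 = 23

P + Q = (0, 23)


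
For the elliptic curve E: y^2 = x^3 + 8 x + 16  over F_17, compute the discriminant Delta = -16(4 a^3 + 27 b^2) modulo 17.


4 a^3 + 27 b^2 = 4*8^3 + 27*16^2 = 2048 + 6912 = 8960
Delta = -16 * (8960) = -143360
Delta mod 17 = 1

Delta = 1 (mod 17)


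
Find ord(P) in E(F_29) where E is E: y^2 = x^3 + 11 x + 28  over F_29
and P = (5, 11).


Compute successive multiples of P until we hit O:
  1P = (5, 11)
  2P = (6, 22)
  3P = (23, 23)
  4P = (24, 15)
  5P = (28, 4)
  6P = (3, 1)
  7P = (17, 16)
  8P = (11, 1)
  ... (continuing to 32P)
  32P = O

ord(P) = 32


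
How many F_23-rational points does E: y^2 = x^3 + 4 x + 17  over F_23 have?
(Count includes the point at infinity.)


For each x in F_23, count y with y^2 = x^3 + 4 x + 17 mod 23:
  x = 5: RHS = 1, y in [1, 22]  -> 2 point(s)
  x = 6: RHS = 4, y in [2, 21]  -> 2 point(s)
  x = 8: RHS = 9, y in [3, 20]  -> 2 point(s)
  x = 9: RHS = 0, y in [0]  -> 1 point(s)
  x = 11: RHS = 12, y in [9, 14]  -> 2 point(s)
  x = 13: RHS = 12, y in [9, 14]  -> 2 point(s)
  x = 15: RHS = 2, y in [5, 18]  -> 2 point(s)
  x = 19: RHS = 6, y in [11, 12]  -> 2 point(s)
  x = 20: RHS = 1, y in [1, 22]  -> 2 point(s)
  x = 21: RHS = 1, y in [1, 22]  -> 2 point(s)
  x = 22: RHS = 12, y in [9, 14]  -> 2 point(s)
Affine points: 21. Add the point at infinity: total = 22.

#E(F_23) = 22


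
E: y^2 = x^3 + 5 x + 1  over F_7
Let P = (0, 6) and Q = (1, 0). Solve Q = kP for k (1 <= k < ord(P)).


Enumerate multiples of P until we hit Q = (1, 0):
  1P = (0, 6)
  2P = (1, 0)
Match found at i = 2.

k = 2


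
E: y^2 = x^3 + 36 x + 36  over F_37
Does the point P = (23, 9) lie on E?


Check whether y^2 = x^3 + 36 x + 36 (mod 37) for (x, y) = (23, 9).
LHS: y^2 = 9^2 mod 37 = 7
RHS: x^3 + 36 x + 36 = 23^3 + 36*23 + 36 mod 37 = 7
LHS = RHS

Yes, on the curve


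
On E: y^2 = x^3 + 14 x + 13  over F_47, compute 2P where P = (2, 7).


Doubling: s = (3 x1^2 + a) / (2 y1)
s = (3*2^2 + 14) / (2*7) mod 47 = 22
x3 = s^2 - 2 x1 mod 47 = 22^2 - 2*2 = 10
y3 = s (x1 - x3) - y1 mod 47 = 22 * (2 - 10) - 7 = 5

2P = (10, 5)


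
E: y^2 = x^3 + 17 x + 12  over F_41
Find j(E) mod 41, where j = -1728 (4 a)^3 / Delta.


Delta = -16(4 a^3 + 27 b^2) mod 41 = 27
-1728 * (4 a)^3 = -1728 * (4*17)^3 mod 41 = 23
j = 23 * 27^(-1) mod 41 = 13

j = 13 (mod 41)


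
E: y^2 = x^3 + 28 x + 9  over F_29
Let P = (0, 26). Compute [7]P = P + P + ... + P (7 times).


k = 7 = 111_2 (binary, LSB first: 111)
Double-and-add from P = (0, 26):
  bit 0 = 1: acc = O + (0, 26) = (0, 26)
  bit 1 = 1: acc = (0, 26) + (25, 23) = (10, 10)
  bit 2 = 1: acc = (10, 10) + (3, 2) = (25, 6)

7P = (25, 6)


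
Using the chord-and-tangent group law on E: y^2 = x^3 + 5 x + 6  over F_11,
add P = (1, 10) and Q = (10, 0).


P != Q, so use the chord formula.
s = (y2 - y1) / (x2 - x1) = (1) / (9) mod 11 = 5
x3 = s^2 - x1 - x2 mod 11 = 5^2 - 1 - 10 = 3
y3 = s (x1 - x3) - y1 mod 11 = 5 * (1 - 3) - 10 = 2

P + Q = (3, 2)


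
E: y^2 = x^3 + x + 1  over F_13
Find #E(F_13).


For each x in F_13, count y with y^2 = x^3 + 1 x + 1 mod 13:
  x = 0: RHS = 1, y in [1, 12]  -> 2 point(s)
  x = 1: RHS = 3, y in [4, 9]  -> 2 point(s)
  x = 4: RHS = 4, y in [2, 11]  -> 2 point(s)
  x = 5: RHS = 1, y in [1, 12]  -> 2 point(s)
  x = 7: RHS = 0, y in [0]  -> 1 point(s)
  x = 8: RHS = 1, y in [1, 12]  -> 2 point(s)
  x = 10: RHS = 10, y in [6, 7]  -> 2 point(s)
  x = 11: RHS = 4, y in [2, 11]  -> 2 point(s)
  x = 12: RHS = 12, y in [5, 8]  -> 2 point(s)
Affine points: 17. Add the point at infinity: total = 18.

#E(F_13) = 18


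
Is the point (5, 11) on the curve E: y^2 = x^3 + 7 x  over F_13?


Check whether y^2 = x^3 + 7 x + 0 (mod 13) for (x, y) = (5, 11).
LHS: y^2 = 11^2 mod 13 = 4
RHS: x^3 + 7 x + 0 = 5^3 + 7*5 + 0 mod 13 = 4
LHS = RHS

Yes, on the curve


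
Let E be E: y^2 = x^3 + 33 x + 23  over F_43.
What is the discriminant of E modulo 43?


4 a^3 + 27 b^2 = 4*33^3 + 27*23^2 = 143748 + 14283 = 158031
Delta = -16 * (158031) = -2528496
Delta mod 43 = 33

Delta = 33 (mod 43)


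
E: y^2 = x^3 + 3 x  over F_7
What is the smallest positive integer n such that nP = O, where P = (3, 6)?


Compute successive multiples of P until we hit O:
  1P = (3, 6)
  2P = (2, 0)
  3P = (3, 1)
  4P = O

ord(P) = 4


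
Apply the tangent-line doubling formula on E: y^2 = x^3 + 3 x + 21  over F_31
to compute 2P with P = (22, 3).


Doubling: s = (3 x1^2 + a) / (2 y1)
s = (3*22^2 + 3) / (2*3) mod 31 = 10
x3 = s^2 - 2 x1 mod 31 = 10^2 - 2*22 = 25
y3 = s (x1 - x3) - y1 mod 31 = 10 * (22 - 25) - 3 = 29

2P = (25, 29)


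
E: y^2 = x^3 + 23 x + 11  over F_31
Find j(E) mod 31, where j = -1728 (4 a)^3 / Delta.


Delta = -16(4 a^3 + 27 b^2) mod 31 = 26
-1728 * (4 a)^3 = -1728 * (4*23)^3 mod 31 = 23
j = 23 * 26^(-1) mod 31 = 14

j = 14 (mod 31)


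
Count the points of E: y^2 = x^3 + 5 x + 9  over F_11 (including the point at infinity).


For each x in F_11, count y with y^2 = x^3 + 5 x + 9 mod 11:
  x = 0: RHS = 9, y in [3, 8]  -> 2 point(s)
  x = 1: RHS = 4, y in [2, 9]  -> 2 point(s)
  x = 2: RHS = 5, y in [4, 7]  -> 2 point(s)
  x = 4: RHS = 5, y in [4, 7]  -> 2 point(s)
  x = 5: RHS = 5, y in [4, 7]  -> 2 point(s)
  x = 8: RHS = 0, y in [0]  -> 1 point(s)
  x = 10: RHS = 3, y in [5, 6]  -> 2 point(s)
Affine points: 13. Add the point at infinity: total = 14.

#E(F_11) = 14


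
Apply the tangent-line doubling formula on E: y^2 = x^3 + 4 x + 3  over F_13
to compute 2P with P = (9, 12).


Doubling: s = (3 x1^2 + a) / (2 y1)
s = (3*9^2 + 4) / (2*12) mod 13 = 0
x3 = s^2 - 2 x1 mod 13 = 0^2 - 2*9 = 8
y3 = s (x1 - x3) - y1 mod 13 = 0 * (9 - 8) - 12 = 1

2P = (8, 1)


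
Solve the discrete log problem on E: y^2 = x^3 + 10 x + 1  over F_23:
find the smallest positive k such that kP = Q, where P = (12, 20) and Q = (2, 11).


Enumerate multiples of P until we hit Q = (2, 11):
  1P = (12, 20)
  2P = (8, 15)
  3P = (6, 22)
  4P = (0, 22)
  5P = (4, 17)
  6P = (19, 9)
  7P = (17, 1)
  8P = (2, 11)
Match found at i = 8.

k = 8


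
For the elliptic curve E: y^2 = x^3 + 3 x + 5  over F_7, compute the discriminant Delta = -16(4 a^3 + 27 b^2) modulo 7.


4 a^3 + 27 b^2 = 4*3^3 + 27*5^2 = 108 + 675 = 783
Delta = -16 * (783) = -12528
Delta mod 7 = 2

Delta = 2 (mod 7)


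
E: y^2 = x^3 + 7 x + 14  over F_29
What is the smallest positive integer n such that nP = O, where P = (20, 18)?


Compute successive multiples of P until we hit O:
  1P = (20, 18)
  2P = (11, 1)
  3P = (3, 27)
  4P = (12, 17)
  5P = (2, 6)
  6P = (1, 14)
  7P = (7, 0)
  8P = (1, 15)
  ... (continuing to 14P)
  14P = O

ord(P) = 14


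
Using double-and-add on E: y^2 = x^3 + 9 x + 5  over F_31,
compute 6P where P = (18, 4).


k = 6 = 110_2 (binary, LSB first: 011)
Double-and-add from P = (18, 4):
  bit 0 = 0: acc unchanged = O
  bit 1 = 1: acc = O + (9, 3) = (9, 3)
  bit 2 = 1: acc = (9, 3) + (10, 17) = (22, 1)

6P = (22, 1)


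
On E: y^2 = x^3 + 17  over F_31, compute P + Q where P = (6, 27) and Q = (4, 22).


P != Q, so use the chord formula.
s = (y2 - y1) / (x2 - x1) = (26) / (29) mod 31 = 18
x3 = s^2 - x1 - x2 mod 31 = 18^2 - 6 - 4 = 4
y3 = s (x1 - x3) - y1 mod 31 = 18 * (6 - 4) - 27 = 9

P + Q = (4, 9)


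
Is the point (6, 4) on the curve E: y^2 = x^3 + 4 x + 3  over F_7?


Check whether y^2 = x^3 + 4 x + 3 (mod 7) for (x, y) = (6, 4).
LHS: y^2 = 4^2 mod 7 = 2
RHS: x^3 + 4 x + 3 = 6^3 + 4*6 + 3 mod 7 = 5
LHS != RHS

No, not on the curve


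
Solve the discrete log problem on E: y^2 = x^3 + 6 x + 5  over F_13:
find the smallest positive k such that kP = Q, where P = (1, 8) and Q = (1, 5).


Enumerate multiples of P until we hit Q = (1, 5):
  1P = (1, 8)
  2P = (7, 0)
  3P = (1, 5)
Match found at i = 3.

k = 3


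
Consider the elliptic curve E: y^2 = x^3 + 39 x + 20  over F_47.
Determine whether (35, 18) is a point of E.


Check whether y^2 = x^3 + 39 x + 20 (mod 47) for (x, y) = (35, 18).
LHS: y^2 = 18^2 mod 47 = 42
RHS: x^3 + 39 x + 20 = 35^3 + 39*35 + 20 mod 47 = 33
LHS != RHS

No, not on the curve


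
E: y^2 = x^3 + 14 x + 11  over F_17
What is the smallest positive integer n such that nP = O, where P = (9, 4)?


Compute successive multiples of P until we hit O:
  1P = (9, 4)
  2P = (15, 3)
  3P = (2, 9)
  4P = (2, 8)
  5P = (15, 14)
  6P = (9, 13)
  7P = O

ord(P) = 7


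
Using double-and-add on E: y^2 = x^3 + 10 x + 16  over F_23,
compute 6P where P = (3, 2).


k = 6 = 110_2 (binary, LSB first: 011)
Double-and-add from P = (3, 2):
  bit 0 = 0: acc unchanged = O
  bit 1 = 1: acc = O + (12, 1) = (12, 1)
  bit 2 = 1: acc = (12, 1) + (11, 13) = (6, 19)

6P = (6, 19)


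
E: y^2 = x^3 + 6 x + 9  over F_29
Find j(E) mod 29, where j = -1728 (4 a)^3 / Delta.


Delta = -16(4 a^3 + 27 b^2) mod 29 = 20
-1728 * (4 a)^3 = -1728 * (4*6)^3 mod 29 = 8
j = 8 * 20^(-1) mod 29 = 12

j = 12 (mod 29)


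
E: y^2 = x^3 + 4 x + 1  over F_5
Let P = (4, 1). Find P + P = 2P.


Doubling: s = (3 x1^2 + a) / (2 y1)
s = (3*4^2 + 4) / (2*1) mod 5 = 1
x3 = s^2 - 2 x1 mod 5 = 1^2 - 2*4 = 3
y3 = s (x1 - x3) - y1 mod 5 = 1 * (4 - 3) - 1 = 0

2P = (3, 0)


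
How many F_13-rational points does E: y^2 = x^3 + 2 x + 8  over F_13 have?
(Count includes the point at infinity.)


For each x in F_13, count y with y^2 = x^3 + 2 x + 8 mod 13:
  x = 5: RHS = 0, y in [0]  -> 1 point(s)
  x = 7: RHS = 1, y in [1, 12]  -> 2 point(s)
  x = 8: RHS = 3, y in [4, 9]  -> 2 point(s)
  x = 9: RHS = 1, y in [1, 12]  -> 2 point(s)
  x = 10: RHS = 1, y in [1, 12]  -> 2 point(s)
  x = 11: RHS = 9, y in [3, 10]  -> 2 point(s)
Affine points: 11. Add the point at infinity: total = 12.

#E(F_13) = 12


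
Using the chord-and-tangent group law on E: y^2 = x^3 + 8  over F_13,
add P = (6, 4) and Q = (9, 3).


P != Q, so use the chord formula.
s = (y2 - y1) / (x2 - x1) = (12) / (3) mod 13 = 4
x3 = s^2 - x1 - x2 mod 13 = 4^2 - 6 - 9 = 1
y3 = s (x1 - x3) - y1 mod 13 = 4 * (6 - 1) - 4 = 3

P + Q = (1, 3)


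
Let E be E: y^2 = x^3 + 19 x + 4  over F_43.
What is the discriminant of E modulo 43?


4 a^3 + 27 b^2 = 4*19^3 + 27*4^2 = 27436 + 432 = 27868
Delta = -16 * (27868) = -445888
Delta mod 43 = 22

Delta = 22 (mod 43)


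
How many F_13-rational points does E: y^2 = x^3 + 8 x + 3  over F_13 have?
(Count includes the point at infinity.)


For each x in F_13, count y with y^2 = x^3 + 8 x + 3 mod 13:
  x = 0: RHS = 3, y in [4, 9]  -> 2 point(s)
  x = 1: RHS = 12, y in [5, 8]  -> 2 point(s)
  x = 2: RHS = 1, y in [1, 12]  -> 2 point(s)
  x = 5: RHS = 12, y in [5, 8]  -> 2 point(s)
  x = 7: RHS = 12, y in [5, 8]  -> 2 point(s)
  x = 10: RHS = 4, y in [2, 11]  -> 2 point(s)
Affine points: 12. Add the point at infinity: total = 13.

#E(F_13) = 13


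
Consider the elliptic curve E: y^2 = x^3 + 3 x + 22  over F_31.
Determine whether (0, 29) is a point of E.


Check whether y^2 = x^3 + 3 x + 22 (mod 31) for (x, y) = (0, 29).
LHS: y^2 = 29^2 mod 31 = 4
RHS: x^3 + 3 x + 22 = 0^3 + 3*0 + 22 mod 31 = 22
LHS != RHS

No, not on the curve


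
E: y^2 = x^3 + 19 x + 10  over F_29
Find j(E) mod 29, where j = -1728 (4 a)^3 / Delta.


Delta = -16(4 a^3 + 27 b^2) mod 29 = 7
-1728 * (4 a)^3 = -1728 * (4*19)^3 mod 29 = 7
j = 7 * 7^(-1) mod 29 = 1

j = 1 (mod 29)


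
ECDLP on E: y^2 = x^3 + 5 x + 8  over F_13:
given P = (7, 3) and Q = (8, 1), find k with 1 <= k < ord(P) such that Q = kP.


Enumerate multiples of P until we hit Q = (8, 1):
  1P = (7, 3)
  2P = (11, 4)
  3P = (4, 1)
  4P = (1, 1)
  5P = (8, 1)
Match found at i = 5.

k = 5


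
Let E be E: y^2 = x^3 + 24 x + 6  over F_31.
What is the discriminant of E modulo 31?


4 a^3 + 27 b^2 = 4*24^3 + 27*6^2 = 55296 + 972 = 56268
Delta = -16 * (56268) = -900288
Delta mod 31 = 14

Delta = 14 (mod 31)


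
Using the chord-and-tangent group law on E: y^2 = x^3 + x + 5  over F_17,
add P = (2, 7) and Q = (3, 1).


P != Q, so use the chord formula.
s = (y2 - y1) / (x2 - x1) = (11) / (1) mod 17 = 11
x3 = s^2 - x1 - x2 mod 17 = 11^2 - 2 - 3 = 14
y3 = s (x1 - x3) - y1 mod 17 = 11 * (2 - 14) - 7 = 14

P + Q = (14, 14)


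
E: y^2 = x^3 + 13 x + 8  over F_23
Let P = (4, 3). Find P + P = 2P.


Doubling: s = (3 x1^2 + a) / (2 y1)
s = (3*4^2 + 13) / (2*3) mod 23 = 14
x3 = s^2 - 2 x1 mod 23 = 14^2 - 2*4 = 4
y3 = s (x1 - x3) - y1 mod 23 = 14 * (4 - 4) - 3 = 20

2P = (4, 20)


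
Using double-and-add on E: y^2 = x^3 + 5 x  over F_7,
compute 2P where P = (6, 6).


k = 2 = 10_2 (binary, LSB first: 01)
Double-and-add from P = (6, 6):
  bit 0 = 0: acc unchanged = O
  bit 1 = 1: acc = O + (4, 0) = (4, 0)

2P = (4, 0)


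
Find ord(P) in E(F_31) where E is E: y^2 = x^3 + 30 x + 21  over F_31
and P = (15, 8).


Compute successive multiples of P until we hit O:
  1P = (15, 8)
  2P = (9, 20)
  3P = (11, 15)
  4P = (10, 22)
  5P = (25, 20)
  6P = (16, 28)
  7P = (28, 11)
  8P = (13, 2)
  ... (continuing to 37P)
  37P = O

ord(P) = 37


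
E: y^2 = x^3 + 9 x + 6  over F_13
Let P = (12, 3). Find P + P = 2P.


Doubling: s = (3 x1^2 + a) / (2 y1)
s = (3*12^2 + 9) / (2*3) mod 13 = 2
x3 = s^2 - 2 x1 mod 13 = 2^2 - 2*12 = 6
y3 = s (x1 - x3) - y1 mod 13 = 2 * (12 - 6) - 3 = 9

2P = (6, 9)


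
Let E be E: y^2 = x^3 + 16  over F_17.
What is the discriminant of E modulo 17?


4 a^3 + 27 b^2 = 4*0^3 + 27*16^2 = 0 + 6912 = 6912
Delta = -16 * (6912) = -110592
Delta mod 17 = 10

Delta = 10 (mod 17)


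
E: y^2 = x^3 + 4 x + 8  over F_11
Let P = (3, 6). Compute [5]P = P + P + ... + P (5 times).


k = 5 = 101_2 (binary, LSB first: 101)
Double-and-add from P = (3, 6):
  bit 0 = 1: acc = O + (3, 6) = (3, 6)
  bit 1 = 0: acc unchanged = (3, 6)
  bit 2 = 1: acc = (3, 6) + (7, 4) = (4, 0)

5P = (4, 0)


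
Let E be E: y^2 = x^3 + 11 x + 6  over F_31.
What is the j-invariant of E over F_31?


Delta = -16(4 a^3 + 27 b^2) mod 31 = 14
-1728 * (4 a)^3 = -1728 * (4*11)^3 mod 31 = 30
j = 30 * 14^(-1) mod 31 = 11

j = 11 (mod 31)


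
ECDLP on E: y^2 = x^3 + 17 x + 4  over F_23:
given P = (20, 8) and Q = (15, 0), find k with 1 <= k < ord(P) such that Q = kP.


Enumerate multiples of P until we hit Q = (15, 0):
  1P = (20, 8)
  2P = (15, 0)
Match found at i = 2.

k = 2


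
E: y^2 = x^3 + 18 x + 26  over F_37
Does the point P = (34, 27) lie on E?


Check whether y^2 = x^3 + 18 x + 26 (mod 37) for (x, y) = (34, 27).
LHS: y^2 = 27^2 mod 37 = 26
RHS: x^3 + 18 x + 26 = 34^3 + 18*34 + 26 mod 37 = 19
LHS != RHS

No, not on the curve


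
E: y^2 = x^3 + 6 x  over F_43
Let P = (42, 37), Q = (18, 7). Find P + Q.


P != Q, so use the chord formula.
s = (y2 - y1) / (x2 - x1) = (13) / (19) mod 43 = 12
x3 = s^2 - x1 - x2 mod 43 = 12^2 - 42 - 18 = 41
y3 = s (x1 - x3) - y1 mod 43 = 12 * (42 - 41) - 37 = 18

P + Q = (41, 18)


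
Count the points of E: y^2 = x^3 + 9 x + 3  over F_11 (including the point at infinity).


For each x in F_11, count y with y^2 = x^3 + 9 x + 3 mod 11:
  x = 0: RHS = 3, y in [5, 6]  -> 2 point(s)
  x = 4: RHS = 4, y in [2, 9]  -> 2 point(s)
  x = 6: RHS = 9, y in [3, 8]  -> 2 point(s)
  x = 8: RHS = 4, y in [2, 9]  -> 2 point(s)
  x = 10: RHS = 4, y in [2, 9]  -> 2 point(s)
Affine points: 10. Add the point at infinity: total = 11.

#E(F_11) = 11


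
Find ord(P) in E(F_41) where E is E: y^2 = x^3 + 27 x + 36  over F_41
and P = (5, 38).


Compute successive multiples of P until we hit O:
  1P = (5, 38)
  2P = (33, 28)
  3P = (23, 27)
  4P = (34, 23)
  5P = (1, 8)
  6P = (40, 7)
  7P = (17, 23)
  8P = (18, 9)
  ... (continuing to 35P)
  35P = O

ord(P) = 35


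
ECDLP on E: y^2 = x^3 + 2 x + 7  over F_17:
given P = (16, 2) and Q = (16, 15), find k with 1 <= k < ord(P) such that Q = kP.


Enumerate multiples of P until we hit Q = (16, 15):
  1P = (16, 2)
  2P = (11, 0)
  3P = (16, 15)
Match found at i = 3.

k = 3


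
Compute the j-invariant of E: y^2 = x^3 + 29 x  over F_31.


Delta = -16(4 a^3 + 27 b^2) mod 31 = 16
-1728 * (4 a)^3 = -1728 * (4*29)^3 mod 31 = 27
j = 27 * 16^(-1) mod 31 = 23

j = 23 (mod 31)


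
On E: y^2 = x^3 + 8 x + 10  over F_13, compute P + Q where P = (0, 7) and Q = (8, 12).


P != Q, so use the chord formula.
s = (y2 - y1) / (x2 - x1) = (5) / (8) mod 13 = 12
x3 = s^2 - x1 - x2 mod 13 = 12^2 - 0 - 8 = 6
y3 = s (x1 - x3) - y1 mod 13 = 12 * (0 - 6) - 7 = 12

P + Q = (6, 12)


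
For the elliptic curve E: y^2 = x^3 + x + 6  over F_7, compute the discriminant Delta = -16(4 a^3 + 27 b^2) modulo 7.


4 a^3 + 27 b^2 = 4*1^3 + 27*6^2 = 4 + 972 = 976
Delta = -16 * (976) = -15616
Delta mod 7 = 1

Delta = 1 (mod 7)


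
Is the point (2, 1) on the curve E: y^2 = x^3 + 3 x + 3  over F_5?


Check whether y^2 = x^3 + 3 x + 3 (mod 5) for (x, y) = (2, 1).
LHS: y^2 = 1^2 mod 5 = 1
RHS: x^3 + 3 x + 3 = 2^3 + 3*2 + 3 mod 5 = 2
LHS != RHS

No, not on the curve


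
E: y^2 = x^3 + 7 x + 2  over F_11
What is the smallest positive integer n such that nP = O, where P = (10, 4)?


Compute successive multiples of P until we hit O:
  1P = (10, 4)
  2P = (7, 8)
  3P = (8, 8)
  4P = (8, 3)
  5P = (7, 3)
  6P = (10, 7)
  7P = O

ord(P) = 7


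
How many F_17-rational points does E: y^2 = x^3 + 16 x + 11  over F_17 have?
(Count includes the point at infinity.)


For each x in F_17, count y with y^2 = x^3 + 16 x + 11 mod 17:
  x = 2: RHS = 0, y in [0]  -> 1 point(s)
  x = 3: RHS = 1, y in [1, 16]  -> 2 point(s)
  x = 6: RHS = 0, y in [0]  -> 1 point(s)
  x = 9: RHS = 0, y in [0]  -> 1 point(s)
  x = 10: RHS = 15, y in [7, 10]  -> 2 point(s)
  x = 13: RHS = 2, y in [6, 11]  -> 2 point(s)
  x = 14: RHS = 4, y in [2, 15]  -> 2 point(s)
Affine points: 11. Add the point at infinity: total = 12.

#E(F_17) = 12


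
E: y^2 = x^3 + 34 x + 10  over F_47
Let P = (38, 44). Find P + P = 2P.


Doubling: s = (3 x1^2 + a) / (2 y1)
s = (3*38^2 + 34) / (2*44) mod 47 = 40
x3 = s^2 - 2 x1 mod 47 = 40^2 - 2*38 = 20
y3 = s (x1 - x3) - y1 mod 47 = 40 * (38 - 20) - 44 = 18

2P = (20, 18)


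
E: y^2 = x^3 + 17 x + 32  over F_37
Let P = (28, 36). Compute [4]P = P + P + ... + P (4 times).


k = 4 = 100_2 (binary, LSB first: 001)
Double-and-add from P = (28, 36):
  bit 0 = 0: acc unchanged = O
  bit 1 = 0: acc unchanged = O
  bit 2 = 1: acc = O + (3, 31) = (3, 31)

4P = (3, 31)


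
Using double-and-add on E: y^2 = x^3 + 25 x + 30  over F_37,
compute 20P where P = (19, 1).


k = 20 = 10100_2 (binary, LSB first: 00101)
Double-and-add from P = (19, 1):
  bit 0 = 0: acc unchanged = O
  bit 1 = 0: acc unchanged = O
  bit 2 = 1: acc = O + (16, 30) = (16, 30)
  bit 3 = 0: acc unchanged = (16, 30)
  bit 4 = 1: acc = (16, 30) + (4, 3) = (29, 24)

20P = (29, 24)


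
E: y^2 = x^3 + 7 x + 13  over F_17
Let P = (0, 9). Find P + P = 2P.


Doubling: s = (3 x1^2 + a) / (2 y1)
s = (3*0^2 + 7) / (2*9) mod 17 = 7
x3 = s^2 - 2 x1 mod 17 = 7^2 - 2*0 = 15
y3 = s (x1 - x3) - y1 mod 17 = 7 * (0 - 15) - 9 = 5

2P = (15, 5)


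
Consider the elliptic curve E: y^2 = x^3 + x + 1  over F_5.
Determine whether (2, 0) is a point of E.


Check whether y^2 = x^3 + 1 x + 1 (mod 5) for (x, y) = (2, 0).
LHS: y^2 = 0^2 mod 5 = 0
RHS: x^3 + 1 x + 1 = 2^3 + 1*2 + 1 mod 5 = 1
LHS != RHS

No, not on the curve


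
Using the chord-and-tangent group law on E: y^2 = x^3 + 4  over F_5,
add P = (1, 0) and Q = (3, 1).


P != Q, so use the chord formula.
s = (y2 - y1) / (x2 - x1) = (1) / (2) mod 5 = 3
x3 = s^2 - x1 - x2 mod 5 = 3^2 - 1 - 3 = 0
y3 = s (x1 - x3) - y1 mod 5 = 3 * (1 - 0) - 0 = 3

P + Q = (0, 3)


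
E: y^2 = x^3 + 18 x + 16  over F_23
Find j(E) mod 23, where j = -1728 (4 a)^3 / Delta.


Delta = -16(4 a^3 + 27 b^2) mod 23 = 11
-1728 * (4 a)^3 = -1728 * (4*18)^3 mod 23 = 11
j = 11 * 11^(-1) mod 23 = 1

j = 1 (mod 23)


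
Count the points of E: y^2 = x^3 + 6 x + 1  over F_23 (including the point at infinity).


For each x in F_23, count y with y^2 = x^3 + 6 x + 1 mod 23:
  x = 0: RHS = 1, y in [1, 22]  -> 2 point(s)
  x = 1: RHS = 8, y in [10, 13]  -> 2 point(s)
  x = 3: RHS = 0, y in [0]  -> 1 point(s)
  x = 5: RHS = 18, y in [8, 15]  -> 2 point(s)
  x = 6: RHS = 0, y in [0]  -> 1 point(s)
  x = 7: RHS = 18, y in [8, 15]  -> 2 point(s)
  x = 8: RHS = 9, y in [3, 20]  -> 2 point(s)
  x = 9: RHS = 2, y in [5, 18]  -> 2 point(s)
  x = 10: RHS = 3, y in [7, 16]  -> 2 point(s)
  x = 11: RHS = 18, y in [8, 15]  -> 2 point(s)
  x = 14: RHS = 0, y in [0]  -> 1 point(s)
  x = 15: RHS = 16, y in [4, 19]  -> 2 point(s)
  x = 17: RHS = 2, y in [5, 18]  -> 2 point(s)
  x = 20: RHS = 2, y in [5, 18]  -> 2 point(s)
  x = 21: RHS = 4, y in [2, 21]  -> 2 point(s)
Affine points: 27. Add the point at infinity: total = 28.

#E(F_23) = 28


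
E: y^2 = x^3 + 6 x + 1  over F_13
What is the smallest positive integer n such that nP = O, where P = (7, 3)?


Compute successive multiples of P until we hit O:
  1P = (7, 3)
  2P = (9, 11)
  3P = (0, 12)
  4P = (5, 0)
  5P = (0, 1)
  6P = (9, 2)
  7P = (7, 10)
  8P = O

ord(P) = 8


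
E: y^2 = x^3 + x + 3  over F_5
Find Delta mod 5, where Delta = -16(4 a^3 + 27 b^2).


4 a^3 + 27 b^2 = 4*1^3 + 27*3^2 = 4 + 243 = 247
Delta = -16 * (247) = -3952
Delta mod 5 = 3

Delta = 3 (mod 5)


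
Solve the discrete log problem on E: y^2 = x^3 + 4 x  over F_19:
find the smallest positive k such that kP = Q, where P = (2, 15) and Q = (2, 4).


Enumerate multiples of P until we hit Q = (2, 4):
  1P = (2, 15)
  2P = (0, 0)
  3P = (2, 4)
Match found at i = 3.

k = 3
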